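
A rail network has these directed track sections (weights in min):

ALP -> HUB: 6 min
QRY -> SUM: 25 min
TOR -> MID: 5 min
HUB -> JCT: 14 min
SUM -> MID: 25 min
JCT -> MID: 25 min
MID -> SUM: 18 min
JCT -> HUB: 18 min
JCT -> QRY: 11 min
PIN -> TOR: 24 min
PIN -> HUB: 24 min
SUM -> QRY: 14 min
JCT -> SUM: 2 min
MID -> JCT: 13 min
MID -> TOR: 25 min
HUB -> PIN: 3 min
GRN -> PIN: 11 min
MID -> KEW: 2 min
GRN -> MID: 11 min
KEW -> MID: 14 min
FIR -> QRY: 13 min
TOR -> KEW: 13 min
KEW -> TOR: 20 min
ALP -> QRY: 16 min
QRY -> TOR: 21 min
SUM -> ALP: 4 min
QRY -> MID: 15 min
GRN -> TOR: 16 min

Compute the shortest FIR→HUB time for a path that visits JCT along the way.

Best FIR to JCT: FIR → QRY → MID → JCT costing 41
Best JCT to HUB: JCT → SUM → ALP → HUB costing 12
Total via JCT: 41 + 12 = 53 min.

53 min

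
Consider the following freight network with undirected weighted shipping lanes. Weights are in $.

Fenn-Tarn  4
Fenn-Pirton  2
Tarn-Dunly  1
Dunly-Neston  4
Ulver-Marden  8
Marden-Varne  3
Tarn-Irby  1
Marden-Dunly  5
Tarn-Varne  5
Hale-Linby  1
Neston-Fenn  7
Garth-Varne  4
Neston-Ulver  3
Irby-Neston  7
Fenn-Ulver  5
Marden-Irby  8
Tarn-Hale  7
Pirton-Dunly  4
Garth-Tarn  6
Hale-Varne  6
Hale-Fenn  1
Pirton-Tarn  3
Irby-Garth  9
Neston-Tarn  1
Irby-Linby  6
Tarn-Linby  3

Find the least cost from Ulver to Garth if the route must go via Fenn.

$15

Shortest Ulver→Fenn: Ulver → Fenn = 5
Shortest Fenn→Garth: Fenn → Tarn → Garth = 10
Total via Fenn: 5 + 10 = $15.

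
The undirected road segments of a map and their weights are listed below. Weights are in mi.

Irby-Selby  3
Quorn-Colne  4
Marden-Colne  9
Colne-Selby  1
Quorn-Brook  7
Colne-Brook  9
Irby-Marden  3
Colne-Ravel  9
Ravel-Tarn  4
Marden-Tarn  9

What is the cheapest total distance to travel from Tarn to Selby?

14 mi

Enumerating some paths:
Tarn - Marden - Colne - Selby: 9+9+1 = 19
Tarn - Ravel - Colne - Selby: 4+9+1 = 14
Tarn - Ravel - Colne - Marden - Irby - Selby: 4+9+9+3+3 = 28
Tarn - Marden - Irby - Selby: 9+3+3 = 15
Cheapest is Tarn - Ravel - Colne - Selby at 14 mi.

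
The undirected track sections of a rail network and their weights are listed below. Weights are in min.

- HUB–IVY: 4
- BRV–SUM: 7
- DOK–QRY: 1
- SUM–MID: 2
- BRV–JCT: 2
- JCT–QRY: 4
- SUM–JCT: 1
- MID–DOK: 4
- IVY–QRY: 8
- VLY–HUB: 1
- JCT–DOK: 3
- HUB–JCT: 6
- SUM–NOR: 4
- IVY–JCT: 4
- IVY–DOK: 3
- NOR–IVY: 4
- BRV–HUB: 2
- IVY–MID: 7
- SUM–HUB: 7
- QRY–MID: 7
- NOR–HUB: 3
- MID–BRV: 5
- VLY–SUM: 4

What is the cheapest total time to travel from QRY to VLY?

Running Dijkstra from QRY:
QRY: 0
DOK: 1  (via QRY)
JCT: 4  (via QRY)
IVY: 4  (via DOK)
SUM: 5  (via JCT)
MID: 5  (via DOK)
BRV: 6  (via JCT)
HUB: 8  (via IVY)
NOR: 8  (via IVY)
VLY: 9  (via SUM)
Shortest route: QRY–JCT–SUM–VLY = 9 min.

9 min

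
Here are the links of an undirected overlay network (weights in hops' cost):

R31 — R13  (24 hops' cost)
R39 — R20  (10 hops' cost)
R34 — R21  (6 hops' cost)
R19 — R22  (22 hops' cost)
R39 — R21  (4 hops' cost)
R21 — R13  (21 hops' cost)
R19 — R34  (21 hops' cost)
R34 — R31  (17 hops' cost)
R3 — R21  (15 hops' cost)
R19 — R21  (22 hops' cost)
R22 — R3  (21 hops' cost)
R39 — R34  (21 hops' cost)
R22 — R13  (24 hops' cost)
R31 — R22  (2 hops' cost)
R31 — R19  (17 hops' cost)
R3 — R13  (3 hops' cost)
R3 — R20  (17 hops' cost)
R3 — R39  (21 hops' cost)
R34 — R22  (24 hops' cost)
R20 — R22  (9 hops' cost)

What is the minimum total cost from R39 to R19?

Running Dijkstra from R39:
R39: 0
R21: 4  (via R39)
R20: 10  (via R39)
R34: 10  (via R21)
R22: 19  (via R20)
R3: 19  (via R21)
R31: 21  (via R22)
R13: 22  (via R3)
R19: 26  (via R21)
Shortest route: R39 → R21 → R19 = 26 hops' cost.

26 hops' cost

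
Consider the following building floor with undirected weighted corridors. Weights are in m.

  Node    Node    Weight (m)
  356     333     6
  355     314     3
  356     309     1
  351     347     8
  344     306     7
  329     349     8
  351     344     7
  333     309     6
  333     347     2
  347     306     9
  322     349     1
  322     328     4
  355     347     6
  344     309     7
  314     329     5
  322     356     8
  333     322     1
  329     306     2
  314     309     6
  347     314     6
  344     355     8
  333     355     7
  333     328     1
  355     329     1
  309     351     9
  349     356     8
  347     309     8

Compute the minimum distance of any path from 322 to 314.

Candidate routes:
322–333–347–314: 1+2+6 = 9
322–333–355–314: 1+7+3 = 11
322–333–347–355–314: 1+2+6+3 = 12
Cheapest is 322–333–347–314 at 9 m.

9 m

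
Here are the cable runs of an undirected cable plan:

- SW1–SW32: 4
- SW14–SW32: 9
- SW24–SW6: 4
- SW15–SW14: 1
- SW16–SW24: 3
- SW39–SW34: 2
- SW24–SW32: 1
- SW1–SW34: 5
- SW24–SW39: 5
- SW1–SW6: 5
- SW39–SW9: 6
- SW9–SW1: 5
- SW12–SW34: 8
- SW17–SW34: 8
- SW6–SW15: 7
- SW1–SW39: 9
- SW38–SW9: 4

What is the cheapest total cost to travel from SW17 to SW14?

Settle nodes by increasing distance from SW17:
SW17: 0
SW34: 8  (via SW17)
SW39: 10  (via SW34)
SW1: 13  (via SW34)
SW24: 15  (via SW39)
SW12: 16  (via SW34)
SW9: 16  (via SW39)
SW32: 16  (via SW24)
SW6: 18  (via SW1)
SW16: 18  (via SW24)
SW38: 20  (via SW9)
SW14: 25  (via SW32)
Shortest route: SW17 → SW34 → SW39 → SW24 → SW32 → SW14 = 25.

25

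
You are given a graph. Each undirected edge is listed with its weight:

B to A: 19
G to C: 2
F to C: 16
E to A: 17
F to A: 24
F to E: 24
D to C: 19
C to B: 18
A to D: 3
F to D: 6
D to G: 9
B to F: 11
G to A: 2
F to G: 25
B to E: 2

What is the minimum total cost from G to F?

Shortest distances from G:
G: 0
A: 2  (via G)
C: 2  (via G)
D: 5  (via A)
F: 11  (via D)
Shortest route: G–A–D–F = 11.

11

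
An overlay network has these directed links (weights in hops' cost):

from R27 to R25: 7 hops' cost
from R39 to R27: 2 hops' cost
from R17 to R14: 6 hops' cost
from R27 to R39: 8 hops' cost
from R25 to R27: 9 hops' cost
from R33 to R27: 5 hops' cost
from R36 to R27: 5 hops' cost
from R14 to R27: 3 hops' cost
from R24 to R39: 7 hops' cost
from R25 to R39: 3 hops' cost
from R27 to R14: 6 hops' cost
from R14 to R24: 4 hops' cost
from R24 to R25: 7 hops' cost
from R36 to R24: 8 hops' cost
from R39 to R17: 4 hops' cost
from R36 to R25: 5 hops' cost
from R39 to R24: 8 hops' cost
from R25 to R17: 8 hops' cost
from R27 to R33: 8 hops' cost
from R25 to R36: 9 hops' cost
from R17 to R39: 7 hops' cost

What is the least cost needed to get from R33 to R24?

Candidate routes:
R33 - R27 - R25 - R39 - R24: 5+7+3+8 = 23
R33 - R27 - R14 - R24: 5+6+4 = 15
R33 - R27 - R39 - R17 - R14 - R24: 5+8+4+6+4 = 27
R33 - R27 - R39 - R24: 5+8+8 = 21
Cheapest is R33 - R27 - R14 - R24 at 15 hops' cost.

15 hops' cost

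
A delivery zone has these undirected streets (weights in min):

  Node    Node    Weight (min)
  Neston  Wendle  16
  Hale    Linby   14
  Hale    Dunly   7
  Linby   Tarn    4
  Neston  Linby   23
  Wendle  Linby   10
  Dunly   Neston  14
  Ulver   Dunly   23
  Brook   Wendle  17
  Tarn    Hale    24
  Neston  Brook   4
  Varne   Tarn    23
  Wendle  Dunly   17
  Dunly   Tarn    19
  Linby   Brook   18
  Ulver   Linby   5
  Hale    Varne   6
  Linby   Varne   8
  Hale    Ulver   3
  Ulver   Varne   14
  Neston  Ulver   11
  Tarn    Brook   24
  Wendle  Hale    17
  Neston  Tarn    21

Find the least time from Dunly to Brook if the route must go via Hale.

25 min

Best Dunly to Hale: Dunly–Hale costing 7
Shortest Hale→Brook: Hale–Ulver–Neston–Brook = 18
Total via Hale: 7 + 18 = 25 min.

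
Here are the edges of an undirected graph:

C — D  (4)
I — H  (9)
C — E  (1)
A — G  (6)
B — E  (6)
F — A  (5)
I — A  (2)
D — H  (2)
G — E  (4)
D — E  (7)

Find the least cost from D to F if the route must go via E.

Shortest D→E: D–C–E = 5
Shortest E→F: E–G–A–F = 15
Total via E: 5 + 15 = 20.

20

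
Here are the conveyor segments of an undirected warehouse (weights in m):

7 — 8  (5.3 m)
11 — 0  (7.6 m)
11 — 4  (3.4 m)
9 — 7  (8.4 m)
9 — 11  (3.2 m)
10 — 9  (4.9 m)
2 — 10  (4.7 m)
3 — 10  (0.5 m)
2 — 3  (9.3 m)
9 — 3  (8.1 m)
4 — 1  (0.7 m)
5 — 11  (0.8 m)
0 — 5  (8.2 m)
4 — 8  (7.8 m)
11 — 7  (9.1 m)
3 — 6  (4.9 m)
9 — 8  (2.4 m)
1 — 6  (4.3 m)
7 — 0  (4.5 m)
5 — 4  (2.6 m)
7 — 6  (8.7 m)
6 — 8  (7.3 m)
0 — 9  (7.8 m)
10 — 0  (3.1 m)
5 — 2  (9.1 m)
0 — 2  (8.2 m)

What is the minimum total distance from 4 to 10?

Settle nodes by increasing distance from 4:
4: 0
1: 0.7  (via 4)
5: 2.6  (via 4)
11: 3.4  (via 4)
6: 5  (via 1)
9: 6.6  (via 11)
8: 7.8  (via 4)
3: 9.9  (via 6)
10: 10.4  (via 3)
Shortest route: 4–1–6–3–10 = 10.4 m.

10.4 m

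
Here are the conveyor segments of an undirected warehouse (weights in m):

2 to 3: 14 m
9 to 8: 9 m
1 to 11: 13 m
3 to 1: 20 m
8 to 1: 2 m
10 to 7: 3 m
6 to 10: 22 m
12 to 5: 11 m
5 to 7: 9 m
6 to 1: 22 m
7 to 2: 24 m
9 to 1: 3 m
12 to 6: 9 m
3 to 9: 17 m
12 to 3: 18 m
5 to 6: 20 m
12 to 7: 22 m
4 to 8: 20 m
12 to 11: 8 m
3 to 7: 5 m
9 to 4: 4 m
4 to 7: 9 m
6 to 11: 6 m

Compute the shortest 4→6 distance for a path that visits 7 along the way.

Best 4 to 7: 4 → 7 costing 9
Best 7 to 6: 7 → 10 → 6 costing 25
Total via 7: 9 + 25 = 34 m.

34 m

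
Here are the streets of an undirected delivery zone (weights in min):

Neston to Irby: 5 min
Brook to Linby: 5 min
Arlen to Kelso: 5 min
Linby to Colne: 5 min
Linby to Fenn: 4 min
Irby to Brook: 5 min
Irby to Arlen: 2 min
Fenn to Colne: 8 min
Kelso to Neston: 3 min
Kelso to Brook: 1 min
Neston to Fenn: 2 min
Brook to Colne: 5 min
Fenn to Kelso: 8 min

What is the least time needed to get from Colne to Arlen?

Shortest distances from Colne:
Colne: 0
Linby: 5  (via Colne)
Brook: 5  (via Colne)
Kelso: 6  (via Brook)
Fenn: 8  (via Colne)
Neston: 9  (via Kelso)
Irby: 10  (via Brook)
Arlen: 11  (via Kelso)
Shortest route: Colne–Brook–Kelso–Arlen = 11 min.

11 min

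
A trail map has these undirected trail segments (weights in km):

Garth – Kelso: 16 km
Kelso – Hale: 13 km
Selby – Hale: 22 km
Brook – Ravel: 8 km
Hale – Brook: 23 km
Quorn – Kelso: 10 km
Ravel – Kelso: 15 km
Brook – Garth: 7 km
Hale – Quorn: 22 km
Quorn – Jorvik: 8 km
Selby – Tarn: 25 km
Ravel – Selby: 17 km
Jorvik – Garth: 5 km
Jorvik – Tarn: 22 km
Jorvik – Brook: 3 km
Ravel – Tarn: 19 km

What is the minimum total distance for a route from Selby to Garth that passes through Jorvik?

Shortest Selby→Jorvik: Selby → Ravel → Brook → Jorvik = 28
Best Jorvik to Garth: Jorvik → Garth costing 5
Total via Jorvik: 28 + 5 = 33 km.

33 km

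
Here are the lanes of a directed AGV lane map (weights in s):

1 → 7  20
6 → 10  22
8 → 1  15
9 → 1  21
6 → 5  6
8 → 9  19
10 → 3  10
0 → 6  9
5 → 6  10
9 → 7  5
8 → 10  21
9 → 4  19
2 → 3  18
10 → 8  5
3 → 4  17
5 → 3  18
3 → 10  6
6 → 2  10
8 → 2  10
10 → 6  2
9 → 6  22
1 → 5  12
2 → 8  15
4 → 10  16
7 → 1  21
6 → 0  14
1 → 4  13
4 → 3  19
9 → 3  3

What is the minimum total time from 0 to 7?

Settle nodes by increasing distance from 0:
0: 0
6: 9  (via 0)
5: 15  (via 6)
2: 19  (via 6)
10: 31  (via 6)
3: 33  (via 5)
8: 34  (via 2)
1: 49  (via 8)
4: 50  (via 3)
9: 53  (via 8)
7: 58  (via 9)
Shortest route: 0 → 6 → 2 → 8 → 9 → 7 = 58 s.

58 s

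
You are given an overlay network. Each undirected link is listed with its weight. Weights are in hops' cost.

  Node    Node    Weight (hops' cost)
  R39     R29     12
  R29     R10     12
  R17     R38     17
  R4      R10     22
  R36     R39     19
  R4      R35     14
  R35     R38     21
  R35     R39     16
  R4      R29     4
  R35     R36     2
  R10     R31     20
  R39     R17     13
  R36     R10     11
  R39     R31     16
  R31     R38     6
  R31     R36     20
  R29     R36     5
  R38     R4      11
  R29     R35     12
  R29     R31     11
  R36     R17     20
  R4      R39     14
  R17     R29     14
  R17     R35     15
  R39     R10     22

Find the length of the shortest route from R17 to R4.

Candidate routes:
R17 - R29 - R4: 14+4 = 18
R17 - R35 - R36 - R29 - R4: 15+2+5+4 = 26
Cheapest is R17 - R29 - R4 at 18 hops' cost.

18 hops' cost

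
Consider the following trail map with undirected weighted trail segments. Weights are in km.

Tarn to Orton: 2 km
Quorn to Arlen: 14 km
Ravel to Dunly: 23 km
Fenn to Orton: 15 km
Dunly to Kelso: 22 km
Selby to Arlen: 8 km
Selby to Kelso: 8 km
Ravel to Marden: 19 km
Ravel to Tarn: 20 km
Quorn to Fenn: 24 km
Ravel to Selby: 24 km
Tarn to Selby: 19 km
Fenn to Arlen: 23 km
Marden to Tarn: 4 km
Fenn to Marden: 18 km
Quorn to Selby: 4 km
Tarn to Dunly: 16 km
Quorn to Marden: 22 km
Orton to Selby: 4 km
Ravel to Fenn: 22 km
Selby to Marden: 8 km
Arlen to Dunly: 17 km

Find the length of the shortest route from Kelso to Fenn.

Running Dijkstra from Kelso:
Kelso: 0
Selby: 8  (via Kelso)
Orton: 12  (via Selby)
Quorn: 12  (via Selby)
Tarn: 14  (via Orton)
Arlen: 16  (via Selby)
Marden: 16  (via Selby)
Dunly: 22  (via Kelso)
Fenn: 27  (via Orton)
Shortest route: Kelso–Selby–Orton–Fenn = 27 km.

27 km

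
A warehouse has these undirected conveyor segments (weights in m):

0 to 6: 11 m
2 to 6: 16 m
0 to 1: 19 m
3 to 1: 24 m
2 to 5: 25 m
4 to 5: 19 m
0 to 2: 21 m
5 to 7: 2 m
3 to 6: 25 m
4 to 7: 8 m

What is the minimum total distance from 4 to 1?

75 m

Settle nodes by increasing distance from 4:
4: 0
7: 8  (via 4)
5: 10  (via 7)
2: 35  (via 5)
6: 51  (via 2)
0: 56  (via 2)
1: 75  (via 0)
Shortest route: 4 → 7 → 5 → 2 → 0 → 1 = 75 m.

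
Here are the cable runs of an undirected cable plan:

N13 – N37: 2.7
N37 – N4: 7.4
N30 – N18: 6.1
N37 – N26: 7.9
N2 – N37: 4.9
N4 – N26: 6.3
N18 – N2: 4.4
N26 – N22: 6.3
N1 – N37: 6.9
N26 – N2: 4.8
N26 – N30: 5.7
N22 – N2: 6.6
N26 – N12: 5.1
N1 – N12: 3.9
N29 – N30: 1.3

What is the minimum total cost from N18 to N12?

Running Dijkstra from N18:
N18: 0
N2: 4.4  (via N18)
N30: 6.1  (via N18)
N29: 7.4  (via N30)
N26: 9.2  (via N2)
N37: 9.3  (via N2)
N22: 11  (via N2)
N13: 12  (via N37)
N12: 14.3  (via N26)
Shortest route: N18 → N2 → N26 → N12 = 14.3.

14.3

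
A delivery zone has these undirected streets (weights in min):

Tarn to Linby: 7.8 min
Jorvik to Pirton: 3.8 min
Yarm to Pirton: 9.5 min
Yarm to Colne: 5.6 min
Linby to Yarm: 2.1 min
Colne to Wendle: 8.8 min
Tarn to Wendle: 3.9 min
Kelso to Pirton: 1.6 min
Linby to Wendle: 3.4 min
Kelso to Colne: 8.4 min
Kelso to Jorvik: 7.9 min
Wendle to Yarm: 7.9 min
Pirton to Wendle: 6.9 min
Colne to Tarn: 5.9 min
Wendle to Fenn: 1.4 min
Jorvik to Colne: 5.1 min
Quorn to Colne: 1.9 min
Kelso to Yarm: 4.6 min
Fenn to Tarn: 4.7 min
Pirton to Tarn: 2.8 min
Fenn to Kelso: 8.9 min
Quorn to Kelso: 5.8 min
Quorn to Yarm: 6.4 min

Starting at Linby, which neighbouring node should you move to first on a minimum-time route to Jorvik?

Yarm

Compare a few routes:
Linby–Yarm–Kelso–Pirton–Jorvik: 2.1+4.6+1.6+3.8 = 12.1
Linby–Yarm–Colne–Jorvik: 2.1+5.6+5.1 = 12.8
Cheapest is Linby–Yarm–Kelso–Pirton–Jorvik at 12.1 min.
So from Linby the first move is to Yarm.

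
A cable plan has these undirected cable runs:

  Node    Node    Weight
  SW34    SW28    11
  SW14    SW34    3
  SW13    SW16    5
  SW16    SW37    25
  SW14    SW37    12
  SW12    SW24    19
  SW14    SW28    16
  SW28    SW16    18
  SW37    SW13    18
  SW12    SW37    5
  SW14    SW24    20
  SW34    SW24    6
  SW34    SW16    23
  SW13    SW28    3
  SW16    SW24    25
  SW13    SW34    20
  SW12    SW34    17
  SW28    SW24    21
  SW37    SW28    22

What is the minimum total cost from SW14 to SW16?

22

Running Dijkstra from SW14:
SW14: 0
SW34: 3  (via SW14)
SW24: 9  (via SW34)
SW37: 12  (via SW14)
SW28: 14  (via SW34)
SW12: 17  (via SW37)
SW13: 17  (via SW28)
SW16: 22  (via SW13)
Shortest route: SW14–SW34–SW28–SW13–SW16 = 22.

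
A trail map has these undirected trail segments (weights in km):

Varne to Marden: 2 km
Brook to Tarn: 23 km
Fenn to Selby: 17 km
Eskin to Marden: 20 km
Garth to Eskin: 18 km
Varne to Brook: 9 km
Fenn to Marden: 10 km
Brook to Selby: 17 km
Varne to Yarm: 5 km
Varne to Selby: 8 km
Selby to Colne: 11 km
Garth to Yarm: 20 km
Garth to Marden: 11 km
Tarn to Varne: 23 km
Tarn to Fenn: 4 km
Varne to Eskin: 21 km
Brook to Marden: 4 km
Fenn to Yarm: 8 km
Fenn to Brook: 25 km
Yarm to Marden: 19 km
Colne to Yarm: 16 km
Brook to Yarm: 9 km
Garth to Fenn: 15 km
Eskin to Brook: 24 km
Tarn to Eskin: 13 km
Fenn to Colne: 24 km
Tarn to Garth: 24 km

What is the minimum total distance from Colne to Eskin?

Settle nodes by increasing distance from Colne:
Colne: 0
Selby: 11  (via Colne)
Yarm: 16  (via Colne)
Varne: 19  (via Selby)
Marden: 21  (via Varne)
Fenn: 24  (via Colne)
Brook: 25  (via Yarm)
Tarn: 28  (via Fenn)
Garth: 32  (via Marden)
Eskin: 40  (via Varne)
Shortest route: Colne → Selby → Varne → Eskin = 40 km.

40 km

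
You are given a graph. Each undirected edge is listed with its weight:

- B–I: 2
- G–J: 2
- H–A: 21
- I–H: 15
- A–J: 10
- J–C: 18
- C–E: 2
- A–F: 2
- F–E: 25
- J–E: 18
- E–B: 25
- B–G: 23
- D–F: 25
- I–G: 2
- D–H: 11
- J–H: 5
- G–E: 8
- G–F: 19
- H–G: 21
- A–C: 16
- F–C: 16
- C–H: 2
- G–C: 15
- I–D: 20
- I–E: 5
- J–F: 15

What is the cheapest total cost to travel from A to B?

Running Dijkstra from A:
A: 0
F: 2  (via A)
J: 10  (via A)
G: 12  (via J)
I: 14  (via G)
H: 15  (via J)
B: 16  (via I)
Shortest route: A → J → G → I → B = 16.

16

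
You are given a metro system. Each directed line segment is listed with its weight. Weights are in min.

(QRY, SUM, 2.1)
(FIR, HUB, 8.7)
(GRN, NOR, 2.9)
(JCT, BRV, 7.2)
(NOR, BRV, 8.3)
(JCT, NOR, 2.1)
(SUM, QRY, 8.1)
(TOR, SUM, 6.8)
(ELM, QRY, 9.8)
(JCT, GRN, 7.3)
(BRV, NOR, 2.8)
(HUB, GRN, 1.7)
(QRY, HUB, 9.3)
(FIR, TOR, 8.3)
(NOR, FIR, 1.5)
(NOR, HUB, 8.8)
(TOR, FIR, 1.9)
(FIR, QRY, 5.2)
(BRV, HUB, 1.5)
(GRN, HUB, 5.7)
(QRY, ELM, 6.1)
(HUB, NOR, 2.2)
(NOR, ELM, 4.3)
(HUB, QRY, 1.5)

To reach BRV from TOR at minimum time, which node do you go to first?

Enumerating some paths:
TOR - FIR - QRY - HUB - NOR - BRV: 1.9+5.2+9.3+2.2+8.3 = 26.9
TOR - FIR - HUB - GRN - NOR - BRV: 1.9+8.7+1.7+2.9+8.3 = 23.5
TOR - FIR - HUB - NOR - BRV: 1.9+8.7+2.2+8.3 = 21.1
The minimum is 21.1 min via TOR - FIR - HUB - NOR - BRV.
So from TOR the first move is to FIR.

FIR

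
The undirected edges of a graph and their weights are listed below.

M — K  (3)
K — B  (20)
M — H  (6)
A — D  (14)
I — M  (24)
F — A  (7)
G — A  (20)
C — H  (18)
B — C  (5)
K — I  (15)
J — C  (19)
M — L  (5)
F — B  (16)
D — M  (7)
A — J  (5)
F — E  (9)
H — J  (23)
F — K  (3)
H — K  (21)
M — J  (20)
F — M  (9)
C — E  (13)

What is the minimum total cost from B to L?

Shortest distances from B:
B: 0
C: 5  (via B)
F: 16  (via B)
E: 18  (via C)
K: 19  (via F)
M: 22  (via K)
A: 23  (via F)
H: 23  (via C)
J: 24  (via C)
L: 27  (via M)
Shortest route: B–F–K–M–L = 27.

27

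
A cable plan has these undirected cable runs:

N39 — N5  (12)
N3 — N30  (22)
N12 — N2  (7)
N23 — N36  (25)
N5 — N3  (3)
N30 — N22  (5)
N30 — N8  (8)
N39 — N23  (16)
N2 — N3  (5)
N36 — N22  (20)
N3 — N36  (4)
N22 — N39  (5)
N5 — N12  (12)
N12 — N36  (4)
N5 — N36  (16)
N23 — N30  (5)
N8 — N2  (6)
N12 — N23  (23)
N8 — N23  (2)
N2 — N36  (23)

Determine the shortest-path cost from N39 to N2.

Candidate routes:
N39–N23–N8–N2: 16+2+6 = 24
N39–N22–N30–N8–N2: 5+5+8+6 = 24
N39–N22–N30–N23–N8–N2: 5+5+5+2+6 = 23
N39–N5–N3–N2: 12+3+5 = 20
Cheapest is N39–N5–N3–N2 at 20.

20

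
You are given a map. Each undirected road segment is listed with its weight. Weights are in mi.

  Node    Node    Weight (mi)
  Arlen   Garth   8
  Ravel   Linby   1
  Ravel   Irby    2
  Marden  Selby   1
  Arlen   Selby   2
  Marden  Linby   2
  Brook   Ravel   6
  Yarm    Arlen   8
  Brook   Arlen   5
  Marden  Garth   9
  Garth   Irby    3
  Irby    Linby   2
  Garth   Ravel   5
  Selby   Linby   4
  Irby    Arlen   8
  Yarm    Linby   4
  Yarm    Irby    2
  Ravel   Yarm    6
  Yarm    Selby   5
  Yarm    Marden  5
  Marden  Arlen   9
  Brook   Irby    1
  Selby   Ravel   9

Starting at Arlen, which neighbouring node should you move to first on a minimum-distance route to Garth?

Garth

Candidate routes:
Arlen - Garth: 8 = 8
Arlen - Brook - Irby - Garth: 5+1+3 = 9
Cheapest is Arlen - Garth at 8 mi.
So from Arlen the first move is to Garth.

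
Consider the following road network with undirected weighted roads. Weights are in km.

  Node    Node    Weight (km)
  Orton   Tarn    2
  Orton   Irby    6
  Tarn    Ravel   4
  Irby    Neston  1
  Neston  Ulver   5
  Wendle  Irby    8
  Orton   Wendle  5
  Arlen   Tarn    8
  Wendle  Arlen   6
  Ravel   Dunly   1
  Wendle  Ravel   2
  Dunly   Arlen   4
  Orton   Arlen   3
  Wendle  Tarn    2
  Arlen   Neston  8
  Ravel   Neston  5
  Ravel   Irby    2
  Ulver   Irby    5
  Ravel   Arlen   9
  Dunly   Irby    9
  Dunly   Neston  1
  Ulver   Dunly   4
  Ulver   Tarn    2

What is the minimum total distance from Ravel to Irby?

2 km

Running Dijkstra from Ravel:
Ravel: 0
Dunly: 1  (via Ravel)
Irby: 2  (via Ravel)
Shortest route: Ravel–Irby = 2 km.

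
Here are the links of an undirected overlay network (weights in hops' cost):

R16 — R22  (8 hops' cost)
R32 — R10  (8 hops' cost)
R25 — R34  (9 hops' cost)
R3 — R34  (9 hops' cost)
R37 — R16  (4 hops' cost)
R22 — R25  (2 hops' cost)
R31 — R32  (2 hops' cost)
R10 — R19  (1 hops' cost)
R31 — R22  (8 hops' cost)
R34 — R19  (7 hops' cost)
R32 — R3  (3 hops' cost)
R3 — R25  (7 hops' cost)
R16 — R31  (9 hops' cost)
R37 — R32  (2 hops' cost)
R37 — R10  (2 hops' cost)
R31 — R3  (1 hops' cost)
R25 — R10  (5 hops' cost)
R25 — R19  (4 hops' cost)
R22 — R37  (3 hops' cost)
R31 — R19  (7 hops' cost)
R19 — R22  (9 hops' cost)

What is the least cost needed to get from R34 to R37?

Shortest distances from R34:
R34: 0
R19: 7  (via R34)
R10: 8  (via R19)
R3: 9  (via R34)
R25: 9  (via R34)
R37: 10  (via R10)
Shortest route: R34 → R19 → R10 → R37 = 10 hops' cost.

10 hops' cost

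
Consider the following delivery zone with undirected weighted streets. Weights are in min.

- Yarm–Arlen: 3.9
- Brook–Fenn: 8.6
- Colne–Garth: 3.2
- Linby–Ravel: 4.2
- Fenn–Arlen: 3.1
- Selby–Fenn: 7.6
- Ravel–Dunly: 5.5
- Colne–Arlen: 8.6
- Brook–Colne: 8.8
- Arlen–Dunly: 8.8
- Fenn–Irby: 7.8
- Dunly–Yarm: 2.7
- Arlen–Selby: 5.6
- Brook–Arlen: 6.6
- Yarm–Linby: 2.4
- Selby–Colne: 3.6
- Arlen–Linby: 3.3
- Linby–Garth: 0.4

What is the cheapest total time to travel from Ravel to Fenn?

Settle nodes by increasing distance from Ravel:
Ravel: 0
Linby: 4.2  (via Ravel)
Garth: 4.6  (via Linby)
Dunly: 5.5  (via Ravel)
Yarm: 6.6  (via Linby)
Arlen: 7.5  (via Linby)
Colne: 7.8  (via Garth)
Fenn: 10.6  (via Arlen)
Shortest route: Ravel–Linby–Arlen–Fenn = 10.6 min.

10.6 min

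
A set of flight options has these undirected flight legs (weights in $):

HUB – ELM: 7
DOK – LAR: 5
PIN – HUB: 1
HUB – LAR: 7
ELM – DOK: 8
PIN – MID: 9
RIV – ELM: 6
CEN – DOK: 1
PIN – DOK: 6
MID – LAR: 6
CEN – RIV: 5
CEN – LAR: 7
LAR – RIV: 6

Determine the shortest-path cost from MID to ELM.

Enumerating some paths:
MID - PIN - HUB - ELM: 9+1+7 = 17
MID - LAR - RIV - ELM: 6+6+6 = 18
Cheapest is MID - PIN - HUB - ELM at $17.

$17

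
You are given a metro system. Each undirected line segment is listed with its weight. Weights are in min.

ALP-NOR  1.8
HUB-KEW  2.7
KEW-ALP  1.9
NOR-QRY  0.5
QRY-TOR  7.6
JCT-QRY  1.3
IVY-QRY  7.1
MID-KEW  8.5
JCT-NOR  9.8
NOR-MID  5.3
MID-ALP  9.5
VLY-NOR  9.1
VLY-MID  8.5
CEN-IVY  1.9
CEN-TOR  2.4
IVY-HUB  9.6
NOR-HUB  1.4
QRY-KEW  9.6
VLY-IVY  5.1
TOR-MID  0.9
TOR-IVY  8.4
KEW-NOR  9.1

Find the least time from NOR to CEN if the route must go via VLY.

Shortest NOR→VLY: NOR–VLY = 9.1
Shortest VLY→CEN: VLY–IVY–CEN = 7
Total via VLY: 9.1 + 7 = 16.1 min.

16.1 min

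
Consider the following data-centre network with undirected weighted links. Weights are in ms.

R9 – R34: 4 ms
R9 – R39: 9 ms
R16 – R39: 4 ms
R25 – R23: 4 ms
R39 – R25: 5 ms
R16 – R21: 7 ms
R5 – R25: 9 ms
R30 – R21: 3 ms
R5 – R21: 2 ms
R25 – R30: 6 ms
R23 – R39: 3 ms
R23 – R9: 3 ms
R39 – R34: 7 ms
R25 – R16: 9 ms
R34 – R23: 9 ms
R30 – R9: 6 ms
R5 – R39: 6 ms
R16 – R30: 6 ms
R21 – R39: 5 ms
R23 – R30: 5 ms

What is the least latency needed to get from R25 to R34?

11 ms

Shortest distances from R25:
R25: 0
R23: 4  (via R25)
R39: 5  (via R25)
R30: 6  (via R25)
R9: 7  (via R23)
R21: 9  (via R30)
R5: 9  (via R25)
R16: 9  (via R25)
R34: 11  (via R9)
Shortest route: R25 → R23 → R9 → R34 = 11 ms.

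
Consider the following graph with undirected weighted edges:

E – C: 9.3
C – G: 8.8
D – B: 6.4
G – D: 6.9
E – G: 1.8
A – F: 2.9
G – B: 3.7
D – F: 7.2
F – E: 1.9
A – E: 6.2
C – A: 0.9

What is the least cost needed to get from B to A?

Shortest distances from B:
B: 0
G: 3.7  (via B)
E: 5.5  (via G)
D: 6.4  (via B)
F: 7.4  (via E)
A: 10.3  (via F)
Shortest route: B–G–E–F–A = 10.3.

10.3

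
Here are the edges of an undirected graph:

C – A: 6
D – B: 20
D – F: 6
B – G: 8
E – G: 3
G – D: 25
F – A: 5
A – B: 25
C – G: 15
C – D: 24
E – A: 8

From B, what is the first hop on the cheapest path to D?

Candidate routes:
B → G → E → A → F → D: 8+3+8+5+6 = 30
B → D: 20 = 20
Cheapest is B → D at 20.
So from B the first move is to D.

D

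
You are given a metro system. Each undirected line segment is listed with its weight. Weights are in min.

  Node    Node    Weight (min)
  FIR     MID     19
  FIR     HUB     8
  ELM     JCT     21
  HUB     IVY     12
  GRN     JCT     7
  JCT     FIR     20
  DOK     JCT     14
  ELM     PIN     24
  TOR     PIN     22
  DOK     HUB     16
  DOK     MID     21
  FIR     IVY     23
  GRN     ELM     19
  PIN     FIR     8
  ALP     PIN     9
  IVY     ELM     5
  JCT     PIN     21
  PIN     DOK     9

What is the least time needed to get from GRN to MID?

Settle nodes by increasing distance from GRN:
GRN: 0
JCT: 7  (via GRN)
ELM: 19  (via GRN)
DOK: 21  (via JCT)
IVY: 24  (via ELM)
FIR: 27  (via JCT)
PIN: 28  (via JCT)
HUB: 35  (via FIR)
ALP: 37  (via PIN)
MID: 42  (via DOK)
Shortest route: GRN–JCT–DOK–MID = 42 min.

42 min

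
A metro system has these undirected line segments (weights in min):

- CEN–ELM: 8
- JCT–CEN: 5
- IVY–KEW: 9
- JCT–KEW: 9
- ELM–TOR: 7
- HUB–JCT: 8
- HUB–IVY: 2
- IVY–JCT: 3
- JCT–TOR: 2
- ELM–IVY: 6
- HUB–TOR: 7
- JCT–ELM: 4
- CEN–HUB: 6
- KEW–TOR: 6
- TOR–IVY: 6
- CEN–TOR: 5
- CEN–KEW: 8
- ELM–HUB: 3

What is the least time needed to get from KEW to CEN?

8 min

Enumerating some paths:
KEW–TOR–CEN: 6+5 = 11
KEW–CEN: 8 = 8
KEW–TOR–JCT–CEN: 6+2+5 = 13
The minimum is 8 min via KEW–CEN.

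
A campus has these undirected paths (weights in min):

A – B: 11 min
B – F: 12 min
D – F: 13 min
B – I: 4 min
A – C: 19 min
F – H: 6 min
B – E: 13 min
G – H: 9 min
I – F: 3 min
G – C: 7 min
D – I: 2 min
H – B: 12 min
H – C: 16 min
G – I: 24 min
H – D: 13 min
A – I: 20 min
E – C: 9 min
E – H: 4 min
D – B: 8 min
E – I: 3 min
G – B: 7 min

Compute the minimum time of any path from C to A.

Enumerating some paths:
C → A: 19 = 19
C → G → B → A: 7+7+11 = 25
The minimum is 19 min via C → A.

19 min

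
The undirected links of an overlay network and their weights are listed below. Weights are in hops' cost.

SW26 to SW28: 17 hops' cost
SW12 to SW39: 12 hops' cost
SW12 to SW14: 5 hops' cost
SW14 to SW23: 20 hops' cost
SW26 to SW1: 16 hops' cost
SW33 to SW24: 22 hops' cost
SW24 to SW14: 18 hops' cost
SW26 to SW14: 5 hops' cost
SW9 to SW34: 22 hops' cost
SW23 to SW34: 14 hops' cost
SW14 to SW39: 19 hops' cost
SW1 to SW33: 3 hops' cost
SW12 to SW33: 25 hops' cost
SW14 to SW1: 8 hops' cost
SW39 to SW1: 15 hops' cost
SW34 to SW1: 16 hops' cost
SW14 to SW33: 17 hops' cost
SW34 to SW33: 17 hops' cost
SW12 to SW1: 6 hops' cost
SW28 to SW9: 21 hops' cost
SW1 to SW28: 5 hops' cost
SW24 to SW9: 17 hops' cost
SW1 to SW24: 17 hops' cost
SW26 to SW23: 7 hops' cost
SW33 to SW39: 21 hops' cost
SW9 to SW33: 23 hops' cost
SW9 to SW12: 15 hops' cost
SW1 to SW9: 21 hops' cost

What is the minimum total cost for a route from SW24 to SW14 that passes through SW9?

37 hops' cost

Best SW24 to SW9: SW24 → SW9 costing 17
Shortest SW9→SW14: SW9 → SW12 → SW14 = 20
Total via SW9: 17 + 20 = 37 hops' cost.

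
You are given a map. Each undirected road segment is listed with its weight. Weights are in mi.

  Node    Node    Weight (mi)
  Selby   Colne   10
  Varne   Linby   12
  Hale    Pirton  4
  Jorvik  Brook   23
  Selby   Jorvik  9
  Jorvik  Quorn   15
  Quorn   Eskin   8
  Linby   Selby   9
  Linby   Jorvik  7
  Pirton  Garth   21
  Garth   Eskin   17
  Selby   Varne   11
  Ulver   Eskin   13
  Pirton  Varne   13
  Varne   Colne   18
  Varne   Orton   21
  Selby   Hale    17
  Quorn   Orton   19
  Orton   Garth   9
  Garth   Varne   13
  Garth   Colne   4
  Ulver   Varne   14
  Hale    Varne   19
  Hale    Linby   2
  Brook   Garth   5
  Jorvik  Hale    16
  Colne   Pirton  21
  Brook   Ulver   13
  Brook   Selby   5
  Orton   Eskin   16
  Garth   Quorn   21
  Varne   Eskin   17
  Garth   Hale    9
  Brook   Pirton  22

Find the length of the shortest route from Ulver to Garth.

18 mi

Running Dijkstra from Ulver:
Ulver: 0
Brook: 13  (via Ulver)
Eskin: 13  (via Ulver)
Varne: 14  (via Ulver)
Garth: 18  (via Brook)
Shortest route: Ulver–Brook–Garth = 18 mi.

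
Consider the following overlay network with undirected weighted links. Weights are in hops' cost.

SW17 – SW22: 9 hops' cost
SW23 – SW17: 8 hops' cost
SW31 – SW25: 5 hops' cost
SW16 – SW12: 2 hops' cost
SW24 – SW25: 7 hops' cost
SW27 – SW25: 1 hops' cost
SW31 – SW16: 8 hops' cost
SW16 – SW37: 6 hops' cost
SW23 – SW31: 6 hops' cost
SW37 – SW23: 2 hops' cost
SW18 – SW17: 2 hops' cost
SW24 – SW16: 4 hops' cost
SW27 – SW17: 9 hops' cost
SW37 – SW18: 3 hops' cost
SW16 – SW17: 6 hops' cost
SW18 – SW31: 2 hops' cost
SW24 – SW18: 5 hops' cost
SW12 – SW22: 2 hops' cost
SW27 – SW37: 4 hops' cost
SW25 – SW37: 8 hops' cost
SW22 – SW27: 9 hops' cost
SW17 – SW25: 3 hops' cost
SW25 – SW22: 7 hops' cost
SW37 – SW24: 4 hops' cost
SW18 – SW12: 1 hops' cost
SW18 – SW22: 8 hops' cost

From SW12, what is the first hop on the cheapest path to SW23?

SW18

Compare a few routes:
SW12–SW18–SW37–SW23: 1+3+2 = 6
SW12–SW18–SW31–SW23: 1+2+6 = 9
The minimum is 6 hops' cost via SW12–SW18–SW37–SW23.
So from SW12 the first move is to SW18.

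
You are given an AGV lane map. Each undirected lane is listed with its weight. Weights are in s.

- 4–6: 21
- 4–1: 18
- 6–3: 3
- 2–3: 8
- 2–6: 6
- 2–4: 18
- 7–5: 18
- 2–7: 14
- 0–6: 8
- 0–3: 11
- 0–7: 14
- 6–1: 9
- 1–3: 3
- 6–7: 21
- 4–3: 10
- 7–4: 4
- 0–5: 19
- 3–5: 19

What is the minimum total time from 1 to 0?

14 s

Enumerating some paths:
1–6–0: 9+8 = 17
1–3–0: 3+11 = 14
1–6–3–0: 9+3+11 = 23
Cheapest is 1–3–0 at 14 s.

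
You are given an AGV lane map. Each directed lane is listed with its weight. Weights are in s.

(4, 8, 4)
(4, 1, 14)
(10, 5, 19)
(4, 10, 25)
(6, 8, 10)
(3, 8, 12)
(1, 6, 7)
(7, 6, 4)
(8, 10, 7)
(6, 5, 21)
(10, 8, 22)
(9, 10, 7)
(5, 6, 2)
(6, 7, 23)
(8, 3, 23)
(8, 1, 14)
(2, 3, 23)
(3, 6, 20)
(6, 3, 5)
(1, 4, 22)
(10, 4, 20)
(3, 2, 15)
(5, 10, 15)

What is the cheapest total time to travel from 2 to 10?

Settle nodes by increasing distance from 2:
2: 0
3: 23  (via 2)
8: 35  (via 3)
10: 42  (via 8)
Shortest route: 2–3–8–10 = 42 s.

42 s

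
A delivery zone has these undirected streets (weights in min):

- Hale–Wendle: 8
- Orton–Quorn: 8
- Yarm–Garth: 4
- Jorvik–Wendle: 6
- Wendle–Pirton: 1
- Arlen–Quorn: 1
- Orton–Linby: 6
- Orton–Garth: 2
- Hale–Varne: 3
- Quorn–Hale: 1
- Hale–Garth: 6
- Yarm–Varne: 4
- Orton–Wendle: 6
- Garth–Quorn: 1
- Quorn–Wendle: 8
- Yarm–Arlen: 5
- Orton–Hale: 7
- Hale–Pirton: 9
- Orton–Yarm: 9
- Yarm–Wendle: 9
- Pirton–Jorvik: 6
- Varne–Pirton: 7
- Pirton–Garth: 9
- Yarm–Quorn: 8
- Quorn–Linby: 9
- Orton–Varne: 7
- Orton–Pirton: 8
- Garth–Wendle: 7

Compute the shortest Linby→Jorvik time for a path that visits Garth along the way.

21 min

Shortest Linby→Garth: Linby–Orton–Garth = 8
Shortest Garth→Jorvik: Garth–Wendle–Jorvik = 13
Total via Garth: 8 + 13 = 21 min.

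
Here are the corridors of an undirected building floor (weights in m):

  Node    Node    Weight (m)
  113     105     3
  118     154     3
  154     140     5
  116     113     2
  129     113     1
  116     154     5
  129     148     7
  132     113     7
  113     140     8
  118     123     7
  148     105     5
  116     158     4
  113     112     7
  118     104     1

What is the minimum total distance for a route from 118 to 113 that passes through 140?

16 m

Best 118 to 140: 118–154–140 costing 8
Shortest 140→113: 140–113 = 8
Total via 140: 8 + 8 = 16 m.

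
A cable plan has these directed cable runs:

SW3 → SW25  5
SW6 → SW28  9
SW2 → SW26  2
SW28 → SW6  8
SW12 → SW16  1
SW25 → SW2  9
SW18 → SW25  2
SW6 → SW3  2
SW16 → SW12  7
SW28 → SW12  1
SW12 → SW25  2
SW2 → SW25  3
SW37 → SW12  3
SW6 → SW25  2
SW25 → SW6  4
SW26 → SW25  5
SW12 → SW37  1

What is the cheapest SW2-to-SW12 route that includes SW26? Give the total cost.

Shortest SW2→SW26: SW2–SW26 = 2
Best SW26 to SW12: SW26–SW25–SW6–SW28–SW12 costing 19
Total via SW26: 2 + 19 = 21.

21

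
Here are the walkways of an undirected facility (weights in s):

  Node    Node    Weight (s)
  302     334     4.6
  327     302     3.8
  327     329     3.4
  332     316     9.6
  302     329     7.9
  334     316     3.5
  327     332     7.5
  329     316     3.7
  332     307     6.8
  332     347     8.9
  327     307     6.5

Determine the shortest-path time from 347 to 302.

Settle nodes by increasing distance from 347:
347: 0
332: 8.9  (via 347)
307: 15.7  (via 332)
327: 16.4  (via 332)
316: 18.5  (via 332)
329: 19.8  (via 327)
302: 20.2  (via 327)
Shortest route: 347 → 332 → 327 → 302 = 20.2 s.

20.2 s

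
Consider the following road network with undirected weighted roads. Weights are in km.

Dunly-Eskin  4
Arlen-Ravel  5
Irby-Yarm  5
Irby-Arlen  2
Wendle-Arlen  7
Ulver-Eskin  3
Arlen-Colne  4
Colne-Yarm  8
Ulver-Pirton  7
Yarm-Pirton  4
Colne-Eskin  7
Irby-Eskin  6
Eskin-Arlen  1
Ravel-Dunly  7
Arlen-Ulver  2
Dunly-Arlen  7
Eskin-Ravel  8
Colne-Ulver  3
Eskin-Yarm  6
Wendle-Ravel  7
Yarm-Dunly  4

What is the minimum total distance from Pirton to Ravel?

Compare a few routes:
Pirton → Yarm → Irby → Arlen → Ravel: 4+5+2+5 = 16
Pirton → Yarm → Dunly → Ravel: 4+4+7 = 15
Pirton → Ulver → Arlen → Ravel: 7+2+5 = 14
Pirton → Ulver → Eskin → Arlen → Ravel: 7+3+1+5 = 16
Cheapest is Pirton → Ulver → Arlen → Ravel at 14 km.

14 km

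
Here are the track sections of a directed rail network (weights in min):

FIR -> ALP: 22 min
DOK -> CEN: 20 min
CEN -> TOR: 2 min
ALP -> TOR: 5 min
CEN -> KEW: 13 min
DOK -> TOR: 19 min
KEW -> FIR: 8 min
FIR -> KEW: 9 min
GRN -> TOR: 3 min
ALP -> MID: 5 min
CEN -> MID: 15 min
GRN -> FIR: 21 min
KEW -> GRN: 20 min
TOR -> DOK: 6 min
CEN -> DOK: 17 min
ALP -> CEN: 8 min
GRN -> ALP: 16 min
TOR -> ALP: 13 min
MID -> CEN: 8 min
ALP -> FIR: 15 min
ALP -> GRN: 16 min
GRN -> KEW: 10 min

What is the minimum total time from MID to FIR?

29 min

Settle nodes by increasing distance from MID:
MID: 0
CEN: 8  (via MID)
TOR: 10  (via CEN)
DOK: 16  (via TOR)
KEW: 21  (via CEN)
ALP: 23  (via TOR)
FIR: 29  (via KEW)
Shortest route: MID → CEN → KEW → FIR = 29 min.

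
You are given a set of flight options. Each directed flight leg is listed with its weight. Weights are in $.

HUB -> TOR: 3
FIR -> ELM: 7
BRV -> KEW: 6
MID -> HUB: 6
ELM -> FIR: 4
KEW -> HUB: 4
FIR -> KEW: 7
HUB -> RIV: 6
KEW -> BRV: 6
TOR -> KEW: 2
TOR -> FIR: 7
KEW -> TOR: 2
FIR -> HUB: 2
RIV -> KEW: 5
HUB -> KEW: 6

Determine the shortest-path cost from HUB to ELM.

$17

Settle nodes by increasing distance from HUB:
HUB: 0
TOR: 3  (via HUB)
KEW: 5  (via TOR)
RIV: 6  (via HUB)
FIR: 10  (via TOR)
BRV: 11  (via KEW)
ELM: 17  (via FIR)
Shortest route: HUB → TOR → FIR → ELM = $17.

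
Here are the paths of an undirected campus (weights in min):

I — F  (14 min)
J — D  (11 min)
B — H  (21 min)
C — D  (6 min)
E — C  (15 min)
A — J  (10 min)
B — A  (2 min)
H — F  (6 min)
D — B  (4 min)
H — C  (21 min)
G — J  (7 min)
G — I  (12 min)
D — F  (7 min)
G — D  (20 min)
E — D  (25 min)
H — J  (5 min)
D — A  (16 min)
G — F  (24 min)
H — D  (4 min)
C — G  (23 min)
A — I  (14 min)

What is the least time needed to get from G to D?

Candidate routes:
G - J - D: 7+11 = 18
G - J - H - D: 7+5+4 = 16
Cheapest is G - J - H - D at 16 min.

16 min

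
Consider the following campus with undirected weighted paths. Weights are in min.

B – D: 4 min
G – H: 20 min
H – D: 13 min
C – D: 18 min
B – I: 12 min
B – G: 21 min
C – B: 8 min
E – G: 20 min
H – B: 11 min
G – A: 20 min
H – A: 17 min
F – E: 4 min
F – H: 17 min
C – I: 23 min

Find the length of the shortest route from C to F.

Shortest distances from C:
C: 0
B: 8  (via C)
D: 12  (via B)
H: 19  (via B)
I: 20  (via B)
G: 29  (via B)
A: 36  (via H)
F: 36  (via H)
Shortest route: C–B–H–F = 36 min.

36 min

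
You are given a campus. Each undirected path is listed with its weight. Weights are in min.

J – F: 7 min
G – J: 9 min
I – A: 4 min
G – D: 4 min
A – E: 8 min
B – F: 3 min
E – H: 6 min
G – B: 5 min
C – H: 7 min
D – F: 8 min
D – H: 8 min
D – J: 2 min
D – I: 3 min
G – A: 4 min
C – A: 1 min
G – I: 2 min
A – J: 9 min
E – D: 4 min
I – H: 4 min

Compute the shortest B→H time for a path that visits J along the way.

Shortest B→J: B → F → J = 10
Shortest J→H: J → D → I → H = 9
Total via J: 10 + 9 = 19 min.

19 min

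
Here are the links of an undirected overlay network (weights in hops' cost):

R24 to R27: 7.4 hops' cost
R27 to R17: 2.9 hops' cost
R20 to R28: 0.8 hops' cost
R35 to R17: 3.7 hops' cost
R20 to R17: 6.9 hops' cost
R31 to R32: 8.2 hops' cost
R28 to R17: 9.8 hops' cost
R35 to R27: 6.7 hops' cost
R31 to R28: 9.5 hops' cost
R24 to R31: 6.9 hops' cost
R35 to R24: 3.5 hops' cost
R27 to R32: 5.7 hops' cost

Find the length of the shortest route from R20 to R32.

15.5 hops' cost

Compare a few routes:
R20 - R28 - R31 - R32: 0.8+9.5+8.2 = 18.5
R20 - R17 - R27 - R32: 6.9+2.9+5.7 = 15.5
R20 - R17 - R35 - R27 - R32: 6.9+3.7+6.7+5.7 = 23
R20 - R28 - R17 - R27 - R32: 0.8+9.8+2.9+5.7 = 19.2
The minimum is 15.5 hops' cost via R20 - R17 - R27 - R32.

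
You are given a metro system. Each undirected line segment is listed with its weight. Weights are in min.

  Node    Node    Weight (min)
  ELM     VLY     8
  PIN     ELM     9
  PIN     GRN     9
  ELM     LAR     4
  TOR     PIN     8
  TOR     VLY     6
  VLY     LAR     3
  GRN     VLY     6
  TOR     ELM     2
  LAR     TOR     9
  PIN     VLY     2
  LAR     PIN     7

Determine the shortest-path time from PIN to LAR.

Compare a few routes:
PIN - LAR: 7 = 7
PIN - VLY - LAR: 2+3 = 5
Cheapest is PIN - VLY - LAR at 5 min.

5 min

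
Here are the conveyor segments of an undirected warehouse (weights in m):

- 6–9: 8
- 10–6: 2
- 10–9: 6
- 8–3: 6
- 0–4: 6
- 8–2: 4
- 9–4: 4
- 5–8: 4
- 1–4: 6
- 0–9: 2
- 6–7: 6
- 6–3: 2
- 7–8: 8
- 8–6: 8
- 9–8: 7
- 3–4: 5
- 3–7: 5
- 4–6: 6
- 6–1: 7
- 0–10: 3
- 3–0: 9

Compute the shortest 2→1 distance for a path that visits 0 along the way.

25 m

Shortest 2→0: 2–8–9–0 = 13
Shortest 0→1: 0–10–6–1 = 12
Total via 0: 13 + 12 = 25 m.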